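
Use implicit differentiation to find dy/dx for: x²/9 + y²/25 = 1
Apply d/dx to both sides, remembering that y depends on x. Each occurrence of y therefore brings in a y' = dy/dx via the chain rule.

With F(x, y) equal to the left-hand side minus the right, differentiate F term by term:
  d/dx[x^2/9] = 2x/9
  d/dx[y^2/25] = 2y·y'/25
  d/dx[-1] = 0
Adding these up, d/dx[F] = 0 becomes
  (2x/9) + (2y/25)·y' = 0,
so isolating y',
  dy/dx = -(2x/9)/(2y/25) = -25x/(9y)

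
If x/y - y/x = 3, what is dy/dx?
Take d/dx of both sides. Since y is implicitly a function of x, the chain rule attaches a y' = dy/dx factor whenever we differentiate through y.

Set F(x, y) = (left side) − (right side), so the curve is F = 0. Differentiating each term of F:
  d/dx[x/y] = -x·y'/y^2 + 1/y
  d/dx[-y/x] = -y'/x + y/x^2
  d/dx[-3] = 0

Collecting, the y'-free part is the partial derivative in x and the y' coefficient is the partial derivative in y:
  ∂F/∂x = 1/y + y/x^2
  ∂F/∂y = -x/y^2 - 1/x

so d/dx[F(x, y(x))] = ∂F/∂x + (∂F/∂y)·y' = 0. Rearranging,
  dy/dx = -(∂F/∂x)/(∂F/∂y) = -(1/y + y/x^2)/(-x/y^2 - 1/x)
        = -((x^2 + y^2)/(x^2y))/(-(x^2 + y^2)/(xy^2)) = y/x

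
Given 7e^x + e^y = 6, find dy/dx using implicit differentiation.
Apply d/dx to both sides, remembering that y depends on x. Each occurrence of y therefore brings in a y' = dy/dx via the chain rule.

With F(x, y) equal to the left-hand side minus the right, differentiate F term by term:
  d/dx[7e^(x)] = 7e^(x)
  d/dx[e^(y)] = y'·e^(y)
  d/dx[-6] = 0
Adding these up, d/dx[F] = 0 becomes
  (7e^(x)) + (e^(y))·y' = 0,
so isolating y',
  dy/dx = -(7e^(x))/(e^(y)) = -7e^(x - y)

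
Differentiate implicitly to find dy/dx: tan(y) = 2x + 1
Take d/dx of both sides. Since y is implicitly a function of x, the chain rule attaches a y' = dy/dx factor whenever we differentiate through y.

Set F(x, y) = (left side) − (right side), so the curve is F = 0. Differentiating each term of F:
  d/dx[-2x] = -2
  d/dx[tan(y)] = y'(tan(y)^2 + 1)
  d/dx[-1] = 0

Collecting, the y'-free part is the partial derivative in x and the y' coefficient is the partial derivative in y:
  ∂F/∂x = -2
  ∂F/∂y = tan(y)^2 + 1

so d/dx[F(x, y(x))] = ∂F/∂x + (∂F/∂y)·y' = 0. Rearranging,
  dy/dx = -(∂F/∂x)/(∂F/∂y) = -(-2)/(tan(y)^2 + 1) = 2cos(y)^2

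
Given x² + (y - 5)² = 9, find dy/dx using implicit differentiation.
Apply d/dx to both sides, remembering that y depends on x. Each occurrence of y therefore brings in a y' = dy/dx via the chain rule.

With F(x, y) equal to the left-hand side minus the right, differentiate F term by term:
  d/dx[x^2] = 2x
  d/dx[(y - 5)^2] = 2·y'(y - 5)
  d/dx[-9] = 0
Adding these up, d/dx[F] = 0 becomes
  (2x) + (2y - 10)·y' = 0,
so isolating y',
  dy/dx = -(2x)/(2y - 10) = -x/(y - 5)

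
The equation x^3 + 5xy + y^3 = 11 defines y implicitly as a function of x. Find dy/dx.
Apply d/dx to both sides, remembering that y depends on x. Each occurrence of y therefore brings in a y' = dy/dx via the chain rule.

With F(x, y) equal to the left-hand side minus the right, differentiate F term by term:
  d/dx[x^3] = 3x^2
  d/dx[5xy] = 5x·y' + 5y
  d/dx[y^3] = 3y^2·y'
  d/dx[-11] = 0
Adding these up, d/dx[F] = 0 becomes
  (3x^2 + 5y) + (5x + 3y^2)·y' = 0,
so isolating y',
  dy/dx = -(3x^2 + 5y)/(5x + 3y^2) = (-3x^2 - 5y)/(5x + 3y^2)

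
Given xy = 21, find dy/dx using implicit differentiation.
Take d/dx of both sides. Since y is implicitly a function of x, the chain rule attaches a y' = dy/dx factor whenever we differentiate through y.

Set F(x, y) = (left side) − (right side), so the curve is F = 0. Differentiating each term of F:
  d/dx[xy] = x·y' + y
  d/dx[-21] = 0

Collecting, the y'-free part is the partial derivative in x and the y' coefficient is the partial derivative in y:
  ∂F/∂x = y
  ∂F/∂y = x

so d/dx[F(x, y(x))] = ∂F/∂x + (∂F/∂y)·y' = 0. Rearranging,
  dy/dx = -(∂F/∂x)/(∂F/∂y) = -(y)/(x) = -y/x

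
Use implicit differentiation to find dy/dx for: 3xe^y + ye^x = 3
Take d/dx of both sides. Since y is implicitly a function of x, the chain rule attaches a y' = dy/dx factor whenever we differentiate through y.

Set F(x, y) = (left side) − (right side), so the curve is F = 0. Differentiating each term of F:
  d/dx[3x·e^(y)] = 3x·y'·e^(y) + 3e^(y)
  d/dx[y·e^(x)] = y·e^(x) + y'·e^(x)
  d/dx[-3] = 0

Collecting, the y'-free part is the partial derivative in x and the y' coefficient is the partial derivative in y:
  ∂F/∂x = y·e^(x) + 3e^(y)
  ∂F/∂y = 3x·e^(y) + e^(x)

so d/dx[F(x, y(x))] = ∂F/∂x + (∂F/∂y)·y' = 0. Rearranging,
  dy/dx = -(∂F/∂x)/(∂F/∂y) = -(y·e^(x) + 3e^(y))/(3x·e^(y) + e^(x)) = (-y·e^(x) - 3e^(y))/(3x·e^(y) + e^(x))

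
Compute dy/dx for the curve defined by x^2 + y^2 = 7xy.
Differentiate both sides with respect to x, treating y as y(x). By the chain rule, any term containing y contributes a factor of y' = dy/dx when we differentiate it.

Move every term to one side and write the relation as F(x, y) = 0. Term by term,
  d/dx[x^2] = 2x
  d/dx[-7xy] = -7x·y' - 7y
  d/dx[y^2] = 2y·y'

The pieces without y' make up ∂F/∂x and the coefficient of y' is ∂F/∂y:
  ∂F/∂x = 2x - 7y,
  ∂F/∂y = -7x + 2y.

Since d/dx[F] = ∂F/∂x + (∂F/∂y)·y' = 0, solve for y':
  (∂F/∂y)·y' = -∂F/∂x
  dy/dx = -(∂F/∂x)/(∂F/∂y) = -(2x - 7y)/(-7x + 2y) = (2x - 7y)/(7x - 2y)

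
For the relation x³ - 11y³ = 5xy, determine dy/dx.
Apply d/dx to both sides, remembering that y depends on x. Each occurrence of y therefore brings in a y' = dy/dx via the chain rule.

With F(x, y) equal to the left-hand side minus the right, differentiate F term by term:
  d/dx[x^3] = 3x^2
  d/dx[-5xy] = -5x·y' - 5y
  d/dx[-11y^3] = -33y^2·y'
Adding these up, d/dx[F] = 0 becomes
  (3x^2 - 5y) + (-5x - 33y^2)·y' = 0,
so isolating y',
  dy/dx = -(3x^2 - 5y)/(-5x - 33y^2) = (3x^2 - 5y)/(5x + 33y^2)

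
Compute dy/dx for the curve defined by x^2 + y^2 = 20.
Differentiate both sides with respect to x, treating y as y(x). By the chain rule, any term containing y contributes a factor of y' = dy/dx when we differentiate it.

Move every term to one side and write the relation as F(x, y) = 0. Term by term,
  d/dx[x^2] = 2x
  d/dx[y^2] = 2y·y'
  d/dx[-20] = 0

The pieces without y' make up ∂F/∂x and the coefficient of y' is ∂F/∂y:
  ∂F/∂x = 2x,
  ∂F/∂y = 2y.

Since d/dx[F] = ∂F/∂x + (∂F/∂y)·y' = 0, solve for y':
  (∂F/∂y)·y' = -∂F/∂x
  dy/dx = -(∂F/∂x)/(∂F/∂y) = -(2x)/(2y) = -x/y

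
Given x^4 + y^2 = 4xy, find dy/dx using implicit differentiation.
Differentiate the relation implicitly: treat y = y(x) and apply the chain rule, so every y-derivative picks up a y' = dy/dx factor.

With everything moved to the left-hand side, differentiate term by term:
  d/dx[x^4] = 4x^3
  d/dx[-4xy] = -4x·y' - 4y
  d/dx[y^2] = 2y·y'

Separating the contributions that come from x directly and those that come through y:
  without y':      4x^3 - 4y
  multiplying y':  -4x + 2y

so (4x^3 - 4y) + (-4x + 2y)·y' = 0, and therefore
  dy/dx = -(4x^3 - 4y)/(-4x + 2y) = 2(x^3 - y)/(2x - y)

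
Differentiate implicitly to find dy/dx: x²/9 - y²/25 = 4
Apply d/dx to both sides, remembering that y depends on x. Each occurrence of y therefore brings in a y' = dy/dx via the chain rule.

With F(x, y) equal to the left-hand side minus the right, differentiate F term by term:
  d/dx[x^2/9] = 2x/9
  d/dx[-y^2/25] = -2y·y'/25
  d/dx[-4] = 0
Adding these up, d/dx[F] = 0 becomes
  (2x/9) + (-2y/25)·y' = 0,
so isolating y',
  dy/dx = -(2x/9)/(-2y/25) = 25x/(9y)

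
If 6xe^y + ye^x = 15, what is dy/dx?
Apply d/dx to both sides, remembering that y depends on x. Each occurrence of y therefore brings in a y' = dy/dx via the chain rule.

With F(x, y) equal to the left-hand side minus the right, differentiate F term by term:
  d/dx[6x·e^(y)] = 6x·y'·e^(y) + 6e^(y)
  d/dx[y·e^(x)] = y·e^(x) + y'·e^(x)
  d/dx[-15] = 0
Adding these up, d/dx[F] = 0 becomes
  (y·e^(x) + 6e^(y)) + (6x·e^(y) + e^(x))·y' = 0,
so isolating y',
  dy/dx = -(y·e^(x) + 6e^(y))/(6x·e^(y) + e^(x)) = (-y·e^(x) - 6e^(y))/(6x·e^(y) + e^(x))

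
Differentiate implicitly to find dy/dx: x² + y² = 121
Differentiate both sides with respect to x, treating y as y(x). By the chain rule, any term containing y contributes a factor of y' = dy/dx when we differentiate it.

Move every term to one side and write the relation as F(x, y) = 0. Term by term,
  d/dx[x^2] = 2x
  d/dx[y^2] = 2y·y'
  d/dx[-121] = 0

The pieces without y' make up ∂F/∂x and the coefficient of y' is ∂F/∂y:
  ∂F/∂x = 2x,
  ∂F/∂y = 2y.

Since d/dx[F] = ∂F/∂x + (∂F/∂y)·y' = 0, solve for y':
  (∂F/∂y)·y' = -∂F/∂x
  dy/dx = -(∂F/∂x)/(∂F/∂y) = -(2x)/(2y) = -x/y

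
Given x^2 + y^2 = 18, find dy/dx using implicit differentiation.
Apply d/dx to both sides, remembering that y depends on x. Each occurrence of y therefore brings in a y' = dy/dx via the chain rule.

With F(x, y) equal to the left-hand side minus the right, differentiate F term by term:
  d/dx[x^2] = 2x
  d/dx[y^2] = 2y·y'
  d/dx[-18] = 0
Adding these up, d/dx[F] = 0 becomes
  (2x) + (2y)·y' = 0,
so isolating y',
  dy/dx = -(2x)/(2y) = -x/y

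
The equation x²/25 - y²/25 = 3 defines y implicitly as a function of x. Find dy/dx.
Differentiate the relation implicitly: treat y = y(x) and apply the chain rule, so every y-derivative picks up a y' = dy/dx factor.

With everything moved to the left-hand side, differentiate term by term:
  d/dx[x^2/25] = 2x/25
  d/dx[-y^2/25] = -2y·y'/25
  d/dx[-3] = 0

Separating the contributions that come from x directly and those that come through y:
  without y':      2x/25
  multiplying y':  -2y/25

so (2x/25) + (-2y/25)·y' = 0, and therefore
  dy/dx = -(2x/25)/(-2y/25) = x/y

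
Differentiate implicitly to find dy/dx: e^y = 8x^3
Take d/dx of both sides. Since y is implicitly a function of x, the chain rule attaches a y' = dy/dx factor whenever we differentiate through y.

Set F(x, y) = (left side) − (right side), so the curve is F = 0. Differentiating each term of F:
  d/dx[-8x^3] = -24x^2
  d/dx[e^(y)] = y'·e^(y)

Collecting, the y'-free part is the partial derivative in x and the y' coefficient is the partial derivative in y:
  ∂F/∂x = -24x^2
  ∂F/∂y = e^(y)

so d/dx[F(x, y(x))] = ∂F/∂x + (∂F/∂y)·y' = 0. Rearranging,
  dy/dx = -(∂F/∂x)/(∂F/∂y) = -(-24x^2)/(e^(y)) = 24x^2e^(-y)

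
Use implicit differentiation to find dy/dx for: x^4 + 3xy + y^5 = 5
Apply d/dx to both sides, remembering that y depends on x. Each occurrence of y therefore brings in a y' = dy/dx via the chain rule.

With F(x, y) equal to the left-hand side minus the right, differentiate F term by term:
  d/dx[x^4] = 4x^3
  d/dx[3xy] = 3x·y' + 3y
  d/dx[y^5] = 5y^4·y'
  d/dx[-5] = 0
Adding these up, d/dx[F] = 0 becomes
  (4x^3 + 3y) + (3x + 5y^4)·y' = 0,
so isolating y',
  dy/dx = -(4x^3 + 3y)/(3x + 5y^4) = (-4x^3 - 3y)/(3x + 5y^4)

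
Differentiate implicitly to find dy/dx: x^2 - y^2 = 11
Differentiate the relation implicitly: treat y = y(x) and apply the chain rule, so every y-derivative picks up a y' = dy/dx factor.

With everything moved to the left-hand side, differentiate term by term:
  d/dx[x^2] = 2x
  d/dx[-y^2] = -2y·y'
  d/dx[-11] = 0

Separating the contributions that come from x directly and those that come through y:
  without y':      2x
  multiplying y':  -2y

so (2x) + (-2y)·y' = 0, and therefore
  dy/dx = -(2x)/(-2y) = x/y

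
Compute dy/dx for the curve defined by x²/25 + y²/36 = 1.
Differentiate both sides with respect to x, treating y as y(x). By the chain rule, any term containing y contributes a factor of y' = dy/dx when we differentiate it.

Move every term to one side and write the relation as F(x, y) = 0. Term by term,
  d/dx[x^2/25] = 2x/25
  d/dx[y^2/36] = y·y'/18
  d/dx[-1] = 0

The pieces without y' make up ∂F/∂x and the coefficient of y' is ∂F/∂y:
  ∂F/∂x = 2x/25,
  ∂F/∂y = y/18.

Since d/dx[F] = ∂F/∂x + (∂F/∂y)·y' = 0, solve for y':
  (∂F/∂y)·y' = -∂F/∂x
  dy/dx = -(∂F/∂x)/(∂F/∂y) = -(2x/25)/(y/18) = -36x/(25y)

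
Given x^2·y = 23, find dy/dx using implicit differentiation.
Differentiate the relation implicitly: treat y = y(x) and apply the chain rule, so every y-derivative picks up a y' = dy/dx factor.

With everything moved to the left-hand side, differentiate term by term:
  d/dx[x^2y] = x^2·y' + 2xy
  d/dx[-23] = 0

Separating the contributions that come from x directly and those that come through y:
  without y':      2xy
  multiplying y':  x^2

so (2xy) + (x^2)·y' = 0, and therefore
  dy/dx = -(2xy)/(x^2) = -2y/x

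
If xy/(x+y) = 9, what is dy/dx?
Take d/dx of both sides. Since y is implicitly a function of x, the chain rule attaches a y' = dy/dx factor whenever we differentiate through y.

Set F(x, y) = (left side) − (right side), so the curve is F = 0. Differentiating each term of F:
  d/dx[xy/(x + y)] = xy(-y' - 1)/(x + y)^2 + x·y'/(x + y) + y/(x + y)
  d/dx[-9] = 0

Collecting, the y'-free part is the partial derivative in x and the y' coefficient is the partial derivative in y:
  ∂F/∂x = -xy/(x + y)^2 + y/(x + y)
  ∂F/∂y = -xy/(x + y)^2 + x/(x + y)

so d/dx[F(x, y(x))] = ∂F/∂x + (∂F/∂y)·y' = 0. Rearranging,
  dy/dx = -(∂F/∂x)/(∂F/∂y) = -(-xy/(x + y)^2 + y/(x + y))/(-xy/(x + y)^2 + x/(x + y))
        = -(y^2/(x + y)^2)/(x^2/(x + y)^2) = -y^2/x^2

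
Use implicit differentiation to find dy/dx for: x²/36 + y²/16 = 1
Differentiate the relation implicitly: treat y = y(x) and apply the chain rule, so every y-derivative picks up a y' = dy/dx factor.

With everything moved to the left-hand side, differentiate term by term:
  d/dx[x^2/36] = x/18
  d/dx[y^2/16] = y·y'/8
  d/dx[-1] = 0

Separating the contributions that come from x directly and those that come through y:
  without y':      x/18
  multiplying y':  y/8

so (x/18) + (y/8)·y' = 0, and therefore
  dy/dx = -(x/18)/(y/8) = -4x/(9y)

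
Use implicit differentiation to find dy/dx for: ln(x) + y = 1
Differentiate the relation implicitly: treat y = y(x) and apply the chain rule, so every y-derivative picks up a y' = dy/dx factor.

With everything moved to the left-hand side, differentiate term by term:
  d/dx[y] = y'
  d/dx[ln(x)] = 1/x
  d/dx[-1] = 0

Separating the contributions that come from x directly and those that come through y:
  without y':      1/x
  multiplying y':  1

so (1/x) + (1)·y' = 0, and therefore
  dy/dx = -(1/x)/(1) = -1/x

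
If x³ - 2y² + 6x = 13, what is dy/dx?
Differentiate the relation implicitly: treat y = y(x) and apply the chain rule, so every y-derivative picks up a y' = dy/dx factor.

With everything moved to the left-hand side, differentiate term by term:
  d/dx[x^3] = 3x^2
  d/dx[6x] = 6
  d/dx[-2y^2] = -4y·y'
  d/dx[-13] = 0

Separating the contributions that come from x directly and those that come through y:
  without y':      3x^2 + 6
  multiplying y':  -4y

so (3x^2 + 6) + (-4y)·y' = 0, and therefore
  dy/dx = -(3x^2 + 6)/(-4y) = 3(x^2 + 2)/(4y)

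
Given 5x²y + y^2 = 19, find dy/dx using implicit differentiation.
Differentiate both sides with respect to x, treating y as y(x). By the chain rule, any term containing y contributes a factor of y' = dy/dx when we differentiate it.

Move every term to one side and write the relation as F(x, y) = 0. Term by term,
  d/dx[5x^2y] = 5x^2·y' + 10xy
  d/dx[y^2] = 2y·y'
  d/dx[-19] = 0

The pieces without y' make up ∂F/∂x and the coefficient of y' is ∂F/∂y:
  ∂F/∂x = 10xy,
  ∂F/∂y = 5x^2 + 2y.

Since d/dx[F] = ∂F/∂x + (∂F/∂y)·y' = 0, solve for y':
  (∂F/∂y)·y' = -∂F/∂x
  dy/dx = -(∂F/∂x)/(∂F/∂y) = -(10xy)/(5x^2 + 2y) = -10xy/(5x^2 + 2y)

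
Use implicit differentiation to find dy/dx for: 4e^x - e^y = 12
Take d/dx of both sides. Since y is implicitly a function of x, the chain rule attaches a y' = dy/dx factor whenever we differentiate through y.

Set F(x, y) = (left side) − (right side), so the curve is F = 0. Differentiating each term of F:
  d/dx[4e^(x)] = 4e^(x)
  d/dx[-e^(y)] = -y'·e^(y)
  d/dx[-12] = 0

Collecting, the y'-free part is the partial derivative in x and the y' coefficient is the partial derivative in y:
  ∂F/∂x = 4e^(x)
  ∂F/∂y = -e^(y)

so d/dx[F(x, y(x))] = ∂F/∂x + (∂F/∂y)·y' = 0. Rearranging,
  dy/dx = -(∂F/∂x)/(∂F/∂y) = -(4e^(x))/(-e^(y)) = 4e^(x - y)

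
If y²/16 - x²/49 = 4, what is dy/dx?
Take d/dx of both sides. Since y is implicitly a function of x, the chain rule attaches a y' = dy/dx factor whenever we differentiate through y.

Set F(x, y) = (left side) − (right side), so the curve is F = 0. Differentiating each term of F:
  d/dx[-x^2/49] = -2x/49
  d/dx[y^2/16] = y·y'/8
  d/dx[-4] = 0

Collecting, the y'-free part is the partial derivative in x and the y' coefficient is the partial derivative in y:
  ∂F/∂x = -2x/49
  ∂F/∂y = y/8

so d/dx[F(x, y(x))] = ∂F/∂x + (∂F/∂y)·y' = 0. Rearranging,
  dy/dx = -(∂F/∂x)/(∂F/∂y) = -(-2x/49)/(y/8) = 16x/(49y)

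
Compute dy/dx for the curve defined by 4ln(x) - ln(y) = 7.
Differentiate both sides with respect to x, treating y as y(x). By the chain rule, any term containing y contributes a factor of y' = dy/dx when we differentiate it.

Move every term to one side and write the relation as F(x, y) = 0. Term by term,
  d/dx[4ln(x)] = 4/x
  d/dx[-ln(y)] = -y'/y
  d/dx[-7] = 0

The pieces without y' make up ∂F/∂x and the coefficient of y' is ∂F/∂y:
  ∂F/∂x = 4/x,
  ∂F/∂y = -1/y.

Since d/dx[F] = ∂F/∂x + (∂F/∂y)·y' = 0, solve for y':
  (∂F/∂y)·y' = -∂F/∂x
  dy/dx = -(∂F/∂x)/(∂F/∂y) = -(4/x)/(-1/y) = 4y/x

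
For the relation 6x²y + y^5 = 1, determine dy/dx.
Differentiate both sides with respect to x, treating y as y(x). By the chain rule, any term containing y contributes a factor of y' = dy/dx when we differentiate it.

Move every term to one side and write the relation as F(x, y) = 0. Term by term,
  d/dx[6x^2y] = 6x^2·y' + 12xy
  d/dx[y^5] = 5y^4·y'
  d/dx[-1] = 0

The pieces without y' make up ∂F/∂x and the coefficient of y' is ∂F/∂y:
  ∂F/∂x = 12xy,
  ∂F/∂y = 6x^2 + 5y^4.

Since d/dx[F] = ∂F/∂x + (∂F/∂y)·y' = 0, solve for y':
  (∂F/∂y)·y' = -∂F/∂x
  dy/dx = -(∂F/∂x)/(∂F/∂y) = -(12xy)/(6x^2 + 5y^4) = -12xy/(6x^2 + 5y^4)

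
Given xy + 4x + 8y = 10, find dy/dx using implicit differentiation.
Apply d/dx to both sides, remembering that y depends on x. Each occurrence of y therefore brings in a y' = dy/dx via the chain rule.

With F(x, y) equal to the left-hand side minus the right, differentiate F term by term:
  d/dx[xy] = x·y' + y
  d/dx[4x] = 4
  d/dx[8y] = 8·y'
  d/dx[-10] = 0
Adding these up, d/dx[F] = 0 becomes
  (y + 4) + (x + 8)·y' = 0,
so isolating y',
  dy/dx = -(y + 4)/(x + 8) = (-y - 4)/(x + 8)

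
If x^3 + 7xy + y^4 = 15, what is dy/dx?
Differentiate the relation implicitly: treat y = y(x) and apply the chain rule, so every y-derivative picks up a y' = dy/dx factor.

With everything moved to the left-hand side, differentiate term by term:
  d/dx[x^3] = 3x^2
  d/dx[7xy] = 7x·y' + 7y
  d/dx[y^4] = 4y^3·y'
  d/dx[-15] = 0

Separating the contributions that come from x directly and those that come through y:
  without y':      3x^2 + 7y
  multiplying y':  7x + 4y^3

so (3x^2 + 7y) + (7x + 4y^3)·y' = 0, and therefore
  dy/dx = -(3x^2 + 7y)/(7x + 4y^3) = (-3x^2 - 7y)/(7x + 4y^3)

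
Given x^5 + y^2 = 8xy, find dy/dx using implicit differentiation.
Take d/dx of both sides. Since y is implicitly a function of x, the chain rule attaches a y' = dy/dx factor whenever we differentiate through y.

Set F(x, y) = (left side) − (right side), so the curve is F = 0. Differentiating each term of F:
  d/dx[x^5] = 5x^4
  d/dx[-8xy] = -8x·y' - 8y
  d/dx[y^2] = 2y·y'

Collecting, the y'-free part is the partial derivative in x and the y' coefficient is the partial derivative in y:
  ∂F/∂x = 5x^4 - 8y
  ∂F/∂y = -8x + 2y

so d/dx[F(x, y(x))] = ∂F/∂x + (∂F/∂y)·y' = 0. Rearranging,
  dy/dx = -(∂F/∂x)/(∂F/∂y) = -(5x^4 - 8y)/(-8x + 2y) = (5x^4 - 8y)/(2(4x - y))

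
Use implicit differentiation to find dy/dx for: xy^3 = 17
Differentiate the relation implicitly: treat y = y(x) and apply the chain rule, so every y-derivative picks up a y' = dy/dx factor.

With everything moved to the left-hand side, differentiate term by term:
  d/dx[xy^3] = 3xy^2·y' + y^3
  d/dx[-17] = 0

Separating the contributions that come from x directly and those that come through y:
  without y':      y^3
  multiplying y':  3xy^2

so (y^3) + (3xy^2)·y' = 0, and therefore
  dy/dx = -(y^3)/(3xy^2) = -y/(3x)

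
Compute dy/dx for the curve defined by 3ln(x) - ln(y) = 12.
Take d/dx of both sides. Since y is implicitly a function of x, the chain rule attaches a y' = dy/dx factor whenever we differentiate through y.

Set F(x, y) = (left side) − (right side), so the curve is F = 0. Differentiating each term of F:
  d/dx[3ln(x)] = 3/x
  d/dx[-ln(y)] = -y'/y
  d/dx[-12] = 0

Collecting, the y'-free part is the partial derivative in x and the y' coefficient is the partial derivative in y:
  ∂F/∂x = 3/x
  ∂F/∂y = -1/y

so d/dx[F(x, y(x))] = ∂F/∂x + (∂F/∂y)·y' = 0. Rearranging,
  dy/dx = -(∂F/∂x)/(∂F/∂y) = -(3/x)/(-1/y) = 3y/x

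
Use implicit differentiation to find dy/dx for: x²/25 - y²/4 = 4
Differentiate the relation implicitly: treat y = y(x) and apply the chain rule, so every y-derivative picks up a y' = dy/dx factor.

With everything moved to the left-hand side, differentiate term by term:
  d/dx[x^2/25] = 2x/25
  d/dx[-y^2/4] = -y·y'/2
  d/dx[-4] = 0

Separating the contributions that come from x directly and those that come through y:
  without y':      2x/25
  multiplying y':  -y/2

so (2x/25) + (-y/2)·y' = 0, and therefore
  dy/dx = -(2x/25)/(-y/2) = 4x/(25y)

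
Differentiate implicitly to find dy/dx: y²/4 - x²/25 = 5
Differentiate both sides with respect to x, treating y as y(x). By the chain rule, any term containing y contributes a factor of y' = dy/dx when we differentiate it.

Move every term to one side and write the relation as F(x, y) = 0. Term by term,
  d/dx[-x^2/25] = -2x/25
  d/dx[y^2/4] = y·y'/2
  d/dx[-5] = 0

The pieces without y' make up ∂F/∂x and the coefficient of y' is ∂F/∂y:
  ∂F/∂x = -2x/25,
  ∂F/∂y = y/2.

Since d/dx[F] = ∂F/∂x + (∂F/∂y)·y' = 0, solve for y':
  (∂F/∂y)·y' = -∂F/∂x
  dy/dx = -(∂F/∂x)/(∂F/∂y) = -(-2x/25)/(y/2) = 4x/(25y)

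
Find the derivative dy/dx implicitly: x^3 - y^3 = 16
Apply d/dx to both sides, remembering that y depends on x. Each occurrence of y therefore brings in a y' = dy/dx via the chain rule.

With F(x, y) equal to the left-hand side minus the right, differentiate F term by term:
  d/dx[x^3] = 3x^2
  d/dx[-y^3] = -3y^2·y'
  d/dx[-16] = 0
Adding these up, d/dx[F] = 0 becomes
  (3x^2) + (-3y^2)·y' = 0,
so isolating y',
  dy/dx = -(3x^2)/(-3y^2) = x^2/y^2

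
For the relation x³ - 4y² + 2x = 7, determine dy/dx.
Apply d/dx to both sides, remembering that y depends on x. Each occurrence of y therefore brings in a y' = dy/dx via the chain rule.

With F(x, y) equal to the left-hand side minus the right, differentiate F term by term:
  d/dx[x^3] = 3x^2
  d/dx[2x] = 2
  d/dx[-4y^2] = -8y·y'
  d/dx[-7] = 0
Adding these up, d/dx[F] = 0 becomes
  (3x^2 + 2) + (-8y)·y' = 0,
so isolating y',
  dy/dx = -(3x^2 + 2)/(-8y) = (3x^2 + 2)/(8y)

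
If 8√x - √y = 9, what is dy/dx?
Apply d/dx to both sides, remembering that y depends on x. Each occurrence of y therefore brings in a y' = dy/dx via the chain rule.

With F(x, y) equal to the left-hand side minus the right, differentiate F term by term:
  d/dx[8√(x)] = 4/√(x)
  d/dx[-√(y)] = -y'/(2√(y))
  d/dx[-9] = 0
Adding these up, d/dx[F] = 0 becomes
  (4/√(x)) + (-1/(2√(y)))·y' = 0,
so isolating y',
  dy/dx = -(4/√(x))/(-1/(2√(y))) = 8√(y)/√(x)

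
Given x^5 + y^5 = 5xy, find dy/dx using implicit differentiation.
Differentiate the relation implicitly: treat y = y(x) and apply the chain rule, so every y-derivative picks up a y' = dy/dx factor.

With everything moved to the left-hand side, differentiate term by term:
  d/dx[x^5] = 5x^4
  d/dx[-5xy] = -5x·y' - 5y
  d/dx[y^5] = 5y^4·y'

Separating the contributions that come from x directly and those that come through y:
  without y':      5x^4 - 5y
  multiplying y':  -5x + 5y^4

so (5x^4 - 5y) + (-5x + 5y^4)·y' = 0, and therefore
  dy/dx = -(5x^4 - 5y)/(-5x + 5y^4) = (x^4 - y)/(x - y^4)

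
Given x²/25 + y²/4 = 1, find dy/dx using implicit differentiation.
Take d/dx of both sides. Since y is implicitly a function of x, the chain rule attaches a y' = dy/dx factor whenever we differentiate through y.

Set F(x, y) = (left side) − (right side), so the curve is F = 0. Differentiating each term of F:
  d/dx[x^2/25] = 2x/25
  d/dx[y^2/4] = y·y'/2
  d/dx[-1] = 0

Collecting, the y'-free part is the partial derivative in x and the y' coefficient is the partial derivative in y:
  ∂F/∂x = 2x/25
  ∂F/∂y = y/2

so d/dx[F(x, y(x))] = ∂F/∂x + (∂F/∂y)·y' = 0. Rearranging,
  dy/dx = -(∂F/∂x)/(∂F/∂y) = -(2x/25)/(y/2) = -4x/(25y)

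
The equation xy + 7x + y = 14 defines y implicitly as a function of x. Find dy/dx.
Take d/dx of both sides. Since y is implicitly a function of x, the chain rule attaches a y' = dy/dx factor whenever we differentiate through y.

Set F(x, y) = (left side) − (right side), so the curve is F = 0. Differentiating each term of F:
  d/dx[xy] = x·y' + y
  d/dx[7x] = 7
  d/dx[y] = y'
  d/dx[-14] = 0

Collecting, the y'-free part is the partial derivative in x and the y' coefficient is the partial derivative in y:
  ∂F/∂x = y + 7
  ∂F/∂y = x + 1

so d/dx[F(x, y(x))] = ∂F/∂x + (∂F/∂y)·y' = 0. Rearranging,
  dy/dx = -(∂F/∂x)/(∂F/∂y) = -(y + 7)/(x + 1) = (-y - 7)/(x + 1)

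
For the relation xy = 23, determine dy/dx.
Apply d/dx to both sides, remembering that y depends on x. Each occurrence of y therefore brings in a y' = dy/dx via the chain rule.

With F(x, y) equal to the left-hand side minus the right, differentiate F term by term:
  d/dx[xy] = x·y' + y
  d/dx[-23] = 0
Adding these up, d/dx[F] = 0 becomes
  (y) + (x)·y' = 0,
so isolating y',
  dy/dx = -(y)/(x) = -y/x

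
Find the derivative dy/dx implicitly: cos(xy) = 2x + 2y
Differentiate both sides with respect to x, treating y as y(x). By the chain rule, any term containing y contributes a factor of y' = dy/dx when we differentiate it.

Move every term to one side and write the relation as F(x, y) = 0. Term by term,
  d/dx[-2x] = -2
  d/dx[-2y] = -2·y'
  d/dx[cos(xy)] = -(x·y' + y)·sin(xy)

The pieces without y' make up ∂F/∂x and the coefficient of y' is ∂F/∂y:
  ∂F/∂x = -y·sin(xy) - 2,
  ∂F/∂y = -x·sin(xy) - 2.

Since d/dx[F] = ∂F/∂x + (∂F/∂y)·y' = 0, solve for y':
  (∂F/∂y)·y' = -∂F/∂x
  dy/dx = -(∂F/∂x)/(∂F/∂y) = -(-y·sin(xy) - 2)/(-x·sin(xy) - 2) = -(y·sin(xy) + 2)/(x·sin(xy) + 2)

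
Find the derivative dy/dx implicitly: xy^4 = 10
Apply d/dx to both sides, remembering that y depends on x. Each occurrence of y therefore brings in a y' = dy/dx via the chain rule.

With F(x, y) equal to the left-hand side minus the right, differentiate F term by term:
  d/dx[xy^4] = 4xy^3·y' + y^4
  d/dx[-10] = 0
Adding these up, d/dx[F] = 0 becomes
  (y^4) + (4xy^3)·y' = 0,
so isolating y',
  dy/dx = -(y^4)/(4xy^3) = -y/(4x)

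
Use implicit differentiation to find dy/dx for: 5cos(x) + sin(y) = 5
Differentiate the relation implicitly: treat y = y(x) and apply the chain rule, so every y-derivative picks up a y' = dy/dx factor.

With everything moved to the left-hand side, differentiate term by term:
  d/dx[sin(y)] = y'·cos(y)
  d/dx[5cos(x)] = -5sin(x)
  d/dx[-5] = 0

Separating the contributions that come from x directly and those that come through y:
  without y':      -5sin(x)
  multiplying y':  cos(y)

so (-5sin(x)) + (cos(y))·y' = 0, and therefore
  dy/dx = -(-5sin(x))/(cos(y)) = 5sin(x)/cos(y)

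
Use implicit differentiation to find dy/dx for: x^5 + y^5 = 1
Differentiate the relation implicitly: treat y = y(x) and apply the chain rule, so every y-derivative picks up a y' = dy/dx factor.

With everything moved to the left-hand side, differentiate term by term:
  d/dx[x^5] = 5x^4
  d/dx[y^5] = 5y^4·y'
  d/dx[-1] = 0

Separating the contributions that come from x directly and those that come through y:
  without y':      5x^4
  multiplying y':  5y^4

so (5x^4) + (5y^4)·y' = 0, and therefore
  dy/dx = -(5x^4)/(5y^4) = -x^4/y^4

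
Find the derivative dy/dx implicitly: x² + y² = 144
Apply d/dx to both sides, remembering that y depends on x. Each occurrence of y therefore brings in a y' = dy/dx via the chain rule.

With F(x, y) equal to the left-hand side minus the right, differentiate F term by term:
  d/dx[x^2] = 2x
  d/dx[y^2] = 2y·y'
  d/dx[-144] = 0
Adding these up, d/dx[F] = 0 becomes
  (2x) + (2y)·y' = 0,
so isolating y',
  dy/dx = -(2x)/(2y) = -x/y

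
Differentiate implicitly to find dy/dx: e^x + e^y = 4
Apply d/dx to both sides, remembering that y depends on x. Each occurrence of y therefore brings in a y' = dy/dx via the chain rule.

With F(x, y) equal to the left-hand side minus the right, differentiate F term by term:
  d/dx[e^(x)] = e^(x)
  d/dx[e^(y)] = y'·e^(y)
  d/dx[-4] = 0
Adding these up, d/dx[F] = 0 becomes
  (e^(x)) + (e^(y))·y' = 0,
so isolating y',
  dy/dx = -(e^(x))/(e^(y)) = -e^(x - y)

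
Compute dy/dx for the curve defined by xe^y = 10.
Take d/dx of both sides. Since y is implicitly a function of x, the chain rule attaches a y' = dy/dx factor whenever we differentiate through y.

Set F(x, y) = (left side) − (right side), so the curve is F = 0. Differentiating each term of F:
  d/dx[x·e^(y)] = x·y'·e^(y) + e^(y)
  d/dx[-10] = 0

Collecting, the y'-free part is the partial derivative in x and the y' coefficient is the partial derivative in y:
  ∂F/∂x = e^(y)
  ∂F/∂y = x·e^(y)

so d/dx[F(x, y(x))] = ∂F/∂x + (∂F/∂y)·y' = 0. Rearranging,
  dy/dx = -(∂F/∂x)/(∂F/∂y) = -(e^(y))/(x·e^(y)) = -1/x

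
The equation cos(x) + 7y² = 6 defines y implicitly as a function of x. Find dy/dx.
Apply d/dx to both sides, remembering that y depends on x. Each occurrence of y therefore brings in a y' = dy/dx via the chain rule.

With F(x, y) equal to the left-hand side minus the right, differentiate F term by term:
  d/dx[7y^2] = 14y·y'
  d/dx[cos(x)] = -sin(x)
  d/dx[-6] = 0
Adding these up, d/dx[F] = 0 becomes
  (-sin(x)) + (14y)·y' = 0,
so isolating y',
  dy/dx = -(-sin(x))/(14y) = sin(x)/(14y)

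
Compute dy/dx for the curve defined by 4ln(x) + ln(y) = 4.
Differentiate the relation implicitly: treat y = y(x) and apply the chain rule, so every y-derivative picks up a y' = dy/dx factor.

With everything moved to the left-hand side, differentiate term by term:
  d/dx[4ln(x)] = 4/x
  d/dx[ln(y)] = y'/y
  d/dx[-4] = 0

Separating the contributions that come from x directly and those that come through y:
  without y':      4/x
  multiplying y':  1/y

so (4/x) + (1/y)·y' = 0, and therefore
  dy/dx = -(4/x)/(1/y) = -4y/x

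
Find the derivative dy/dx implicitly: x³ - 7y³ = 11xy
Take d/dx of both sides. Since y is implicitly a function of x, the chain rule attaches a y' = dy/dx factor whenever we differentiate through y.

Set F(x, y) = (left side) − (right side), so the curve is F = 0. Differentiating each term of F:
  d/dx[x^3] = 3x^2
  d/dx[-11xy] = -11x·y' - 11y
  d/dx[-7y^3] = -21y^2·y'

Collecting, the y'-free part is the partial derivative in x and the y' coefficient is the partial derivative in y:
  ∂F/∂x = 3x^2 - 11y
  ∂F/∂y = -11x - 21y^2

so d/dx[F(x, y(x))] = ∂F/∂x + (∂F/∂y)·y' = 0. Rearranging,
  dy/dx = -(∂F/∂x)/(∂F/∂y) = -(3x^2 - 11y)/(-11x - 21y^2) = (3x^2 - 11y)/(11x + 21y^2)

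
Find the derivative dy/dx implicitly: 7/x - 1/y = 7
Apply d/dx to both sides, remembering that y depends on x. Each occurrence of y therefore brings in a y' = dy/dx via the chain rule.

With F(x, y) equal to the left-hand side minus the right, differentiate F term by term:
  d/dx[-1/y] = y'/y^2
  d/dx[7/x] = -7/x^2
  d/dx[-7] = 0
Adding these up, d/dx[F] = 0 becomes
  (-7/x^2) + (y^(-2))·y' = 0,
so isolating y',
  dy/dx = -(-7/x^2)/(y^(-2)) = 7y^2/x^2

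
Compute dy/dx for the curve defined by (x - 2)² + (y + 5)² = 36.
Take d/dx of both sides. Since y is implicitly a function of x, the chain rule attaches a y' = dy/dx factor whenever we differentiate through y.

Set F(x, y) = (left side) − (right side), so the curve is F = 0. Differentiating each term of F:
  d/dx[(x - 2)^2] = 2x - 4
  d/dx[(y + 5)^2] = 2·y'(y + 5)
  d/dx[-36] = 0

Collecting, the y'-free part is the partial derivative in x and the y' coefficient is the partial derivative in y:
  ∂F/∂x = 2x - 4
  ∂F/∂y = 2y + 10

so d/dx[F(x, y(x))] = ∂F/∂x + (∂F/∂y)·y' = 0. Rearranging,
  dy/dx = -(∂F/∂x)/(∂F/∂y) = -(2x - 4)/(2y + 10) = (2 - x)/(y + 5)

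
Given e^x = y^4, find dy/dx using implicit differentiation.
Take d/dx of both sides. Since y is implicitly a function of x, the chain rule attaches a y' = dy/dx factor whenever we differentiate through y.

Set F(x, y) = (left side) − (right side), so the curve is F = 0. Differentiating each term of F:
  d/dx[-y^4] = -4y^3·y'
  d/dx[e^(x)] = e^(x)

Collecting, the y'-free part is the partial derivative in x and the y' coefficient is the partial derivative in y:
  ∂F/∂x = e^(x)
  ∂F/∂y = -4y^3

so d/dx[F(x, y(x))] = ∂F/∂x + (∂F/∂y)·y' = 0. Rearranging,
  dy/dx = -(∂F/∂x)/(∂F/∂y) = -(e^(x))/(-4y^3) = e^(x)/(4y^3)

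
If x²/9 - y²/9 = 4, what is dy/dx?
Differentiate the relation implicitly: treat y = y(x) and apply the chain rule, so every y-derivative picks up a y' = dy/dx factor.

With everything moved to the left-hand side, differentiate term by term:
  d/dx[x^2/9] = 2x/9
  d/dx[-y^2/9] = -2y·y'/9
  d/dx[-4] = 0

Separating the contributions that come from x directly and those that come through y:
  without y':      2x/9
  multiplying y':  -2y/9

so (2x/9) + (-2y/9)·y' = 0, and therefore
  dy/dx = -(2x/9)/(-2y/9) = x/y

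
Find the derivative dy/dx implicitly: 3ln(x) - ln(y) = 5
Apply d/dx to both sides, remembering that y depends on x. Each occurrence of y therefore brings in a y' = dy/dx via the chain rule.

With F(x, y) equal to the left-hand side minus the right, differentiate F term by term:
  d/dx[3ln(x)] = 3/x
  d/dx[-ln(y)] = -y'/y
  d/dx[-5] = 0
Adding these up, d/dx[F] = 0 becomes
  (3/x) + (-1/y)·y' = 0,
so isolating y',
  dy/dx = -(3/x)/(-1/y) = 3y/x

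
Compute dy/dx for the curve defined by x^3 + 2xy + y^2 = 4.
Differentiate the relation implicitly: treat y = y(x) and apply the chain rule, so every y-derivative picks up a y' = dy/dx factor.

With everything moved to the left-hand side, differentiate term by term:
  d/dx[x^3] = 3x^2
  d/dx[2xy] = 2x·y' + 2y
  d/dx[y^2] = 2y·y'
  d/dx[-4] = 0

Separating the contributions that come from x directly and those that come through y:
  without y':      3x^2 + 2y
  multiplying y':  2x + 2y

so (3x^2 + 2y) + (2x + 2y)·y' = 0, and therefore
  dy/dx = -(3x^2 + 2y)/(2x + 2y) = (-3x^2/2 - y)/(x + y)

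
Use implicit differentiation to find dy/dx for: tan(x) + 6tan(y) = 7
Apply d/dx to both sides, remembering that y depends on x. Each occurrence of y therefore brings in a y' = dy/dx via the chain rule.

With F(x, y) equal to the left-hand side minus the right, differentiate F term by term:
  d/dx[tan(x)] = tan(x)^2 + 1
  d/dx[6tan(y)] = 6·y'(tan(y)^2 + 1)
  d/dx[-7] = 0
Adding these up, d/dx[F] = 0 becomes
  (tan(x)^2 + 1) + (6tan(y)^2 + 6)·y' = 0,
so isolating y',
  dy/dx = -(tan(x)^2 + 1)/(6tan(y)^2 + 6) = -cos(y)^2/(6cos(x)^2)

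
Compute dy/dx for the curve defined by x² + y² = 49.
Take d/dx of both sides. Since y is implicitly a function of x, the chain rule attaches a y' = dy/dx factor whenever we differentiate through y.

Set F(x, y) = (left side) − (right side), so the curve is F = 0. Differentiating each term of F:
  d/dx[x^2] = 2x
  d/dx[y^2] = 2y·y'
  d/dx[-49] = 0

Collecting, the y'-free part is the partial derivative in x and the y' coefficient is the partial derivative in y:
  ∂F/∂x = 2x
  ∂F/∂y = 2y

so d/dx[F(x, y(x))] = ∂F/∂x + (∂F/∂y)·y' = 0. Rearranging,
  dy/dx = -(∂F/∂x)/(∂F/∂y) = -(2x)/(2y) = -x/y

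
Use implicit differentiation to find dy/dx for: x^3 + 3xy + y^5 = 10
Differentiate the relation implicitly: treat y = y(x) and apply the chain rule, so every y-derivative picks up a y' = dy/dx factor.

With everything moved to the left-hand side, differentiate term by term:
  d/dx[x^3] = 3x^2
  d/dx[3xy] = 3x·y' + 3y
  d/dx[y^5] = 5y^4·y'
  d/dx[-10] = 0

Separating the contributions that come from x directly and those that come through y:
  without y':      3x^2 + 3y
  multiplying y':  3x + 5y^4

so (3x^2 + 3y) + (3x + 5y^4)·y' = 0, and therefore
  dy/dx = -(3x^2 + 3y)/(3x + 5y^4) = 3(-x^2 - y)/(3x + 5y^4)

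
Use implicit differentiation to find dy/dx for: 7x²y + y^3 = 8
Take d/dx of both sides. Since y is implicitly a function of x, the chain rule attaches a y' = dy/dx factor whenever we differentiate through y.

Set F(x, y) = (left side) − (right side), so the curve is F = 0. Differentiating each term of F:
  d/dx[7x^2y] = 7x^2·y' + 14xy
  d/dx[y^3] = 3y^2·y'
  d/dx[-8] = 0

Collecting, the y'-free part is the partial derivative in x and the y' coefficient is the partial derivative in y:
  ∂F/∂x = 14xy
  ∂F/∂y = 7x^2 + 3y^2

so d/dx[F(x, y(x))] = ∂F/∂x + (∂F/∂y)·y' = 0. Rearranging,
  dy/dx = -(∂F/∂x)/(∂F/∂y) = -(14xy)/(7x^2 + 3y^2) = -14xy/(7x^2 + 3y^2)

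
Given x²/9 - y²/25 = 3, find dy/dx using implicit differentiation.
Apply d/dx to both sides, remembering that y depends on x. Each occurrence of y therefore brings in a y' = dy/dx via the chain rule.

With F(x, y) equal to the left-hand side minus the right, differentiate F term by term:
  d/dx[x^2/9] = 2x/9
  d/dx[-y^2/25] = -2y·y'/25
  d/dx[-3] = 0
Adding these up, d/dx[F] = 0 becomes
  (2x/9) + (-2y/25)·y' = 0,
so isolating y',
  dy/dx = -(2x/9)/(-2y/25) = 25x/(9y)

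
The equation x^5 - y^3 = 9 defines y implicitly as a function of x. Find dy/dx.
Differentiate the relation implicitly: treat y = y(x) and apply the chain rule, so every y-derivative picks up a y' = dy/dx factor.

With everything moved to the left-hand side, differentiate term by term:
  d/dx[x^5] = 5x^4
  d/dx[-y^3] = -3y^2·y'
  d/dx[-9] = 0

Separating the contributions that come from x directly and those that come through y:
  without y':      5x^4
  multiplying y':  -3y^2

so (5x^4) + (-3y^2)·y' = 0, and therefore
  dy/dx = -(5x^4)/(-3y^2) = 5x^4/(3y^2)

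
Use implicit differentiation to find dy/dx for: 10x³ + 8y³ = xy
Differentiate both sides with respect to x, treating y as y(x). By the chain rule, any term containing y contributes a factor of y' = dy/dx when we differentiate it.

Move every term to one side and write the relation as F(x, y) = 0. Term by term,
  d/dx[10x^3] = 30x^2
  d/dx[-xy] = -x·y' - y
  d/dx[8y^3] = 24y^2·y'

The pieces without y' make up ∂F/∂x and the coefficient of y' is ∂F/∂y:
  ∂F/∂x = 30x^2 - y,
  ∂F/∂y = -x + 24y^2.

Since d/dx[F] = ∂F/∂x + (∂F/∂y)·y' = 0, solve for y':
  (∂F/∂y)·y' = -∂F/∂x
  dy/dx = -(∂F/∂x)/(∂F/∂y) = -(30x^2 - y)/(-x + 24y^2) = (30x^2 - y)/(x - 24y^2)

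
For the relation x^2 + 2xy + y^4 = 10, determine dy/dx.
Take d/dx of both sides. Since y is implicitly a function of x, the chain rule attaches a y' = dy/dx factor whenever we differentiate through y.

Set F(x, y) = (left side) − (right side), so the curve is F = 0. Differentiating each term of F:
  d/dx[x^2] = 2x
  d/dx[2xy] = 2x·y' + 2y
  d/dx[y^4] = 4y^3·y'
  d/dx[-10] = 0

Collecting, the y'-free part is the partial derivative in x and the y' coefficient is the partial derivative in y:
  ∂F/∂x = 2x + 2y
  ∂F/∂y = 2x + 4y^3

so d/dx[F(x, y(x))] = ∂F/∂x + (∂F/∂y)·y' = 0. Rearranging,
  dy/dx = -(∂F/∂x)/(∂F/∂y) = -(2x + 2y)/(2x + 4y^3) = (-x - y)/(x + 2y^3)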